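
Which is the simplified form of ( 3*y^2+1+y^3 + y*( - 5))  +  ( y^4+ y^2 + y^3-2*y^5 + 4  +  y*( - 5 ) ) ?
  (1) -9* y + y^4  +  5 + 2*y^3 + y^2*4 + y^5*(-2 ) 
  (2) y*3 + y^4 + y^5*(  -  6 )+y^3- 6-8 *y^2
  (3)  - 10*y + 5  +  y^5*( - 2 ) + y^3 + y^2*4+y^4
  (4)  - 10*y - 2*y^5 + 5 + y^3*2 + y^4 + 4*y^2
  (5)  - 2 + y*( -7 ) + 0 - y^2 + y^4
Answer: 4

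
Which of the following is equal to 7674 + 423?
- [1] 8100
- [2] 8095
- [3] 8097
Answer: 3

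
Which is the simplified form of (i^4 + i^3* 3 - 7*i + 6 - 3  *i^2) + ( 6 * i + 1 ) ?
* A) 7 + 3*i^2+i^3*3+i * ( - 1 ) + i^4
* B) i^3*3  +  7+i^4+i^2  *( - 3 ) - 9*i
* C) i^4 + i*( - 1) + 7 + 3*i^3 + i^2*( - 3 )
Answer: C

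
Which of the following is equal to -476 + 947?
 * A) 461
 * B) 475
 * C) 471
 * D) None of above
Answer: C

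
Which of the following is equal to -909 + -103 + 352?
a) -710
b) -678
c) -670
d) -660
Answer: d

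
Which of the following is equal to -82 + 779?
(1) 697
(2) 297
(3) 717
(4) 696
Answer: 1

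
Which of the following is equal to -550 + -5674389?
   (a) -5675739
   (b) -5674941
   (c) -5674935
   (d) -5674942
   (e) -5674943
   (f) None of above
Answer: f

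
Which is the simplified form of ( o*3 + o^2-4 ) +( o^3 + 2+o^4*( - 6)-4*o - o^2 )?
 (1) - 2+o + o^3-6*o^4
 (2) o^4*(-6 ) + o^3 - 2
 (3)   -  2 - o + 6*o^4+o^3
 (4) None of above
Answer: 4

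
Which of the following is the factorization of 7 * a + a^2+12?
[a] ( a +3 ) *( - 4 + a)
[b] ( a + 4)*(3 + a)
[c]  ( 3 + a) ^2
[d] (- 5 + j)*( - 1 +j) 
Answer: b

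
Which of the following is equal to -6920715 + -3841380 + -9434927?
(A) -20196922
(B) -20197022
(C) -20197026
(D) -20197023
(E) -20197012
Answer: B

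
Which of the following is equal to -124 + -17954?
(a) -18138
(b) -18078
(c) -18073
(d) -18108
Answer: b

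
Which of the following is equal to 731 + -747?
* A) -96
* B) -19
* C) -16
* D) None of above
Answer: C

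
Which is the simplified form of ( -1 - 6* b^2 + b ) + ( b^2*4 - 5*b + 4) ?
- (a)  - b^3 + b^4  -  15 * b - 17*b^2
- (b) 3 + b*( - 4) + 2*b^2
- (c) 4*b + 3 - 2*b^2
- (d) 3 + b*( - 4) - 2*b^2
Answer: d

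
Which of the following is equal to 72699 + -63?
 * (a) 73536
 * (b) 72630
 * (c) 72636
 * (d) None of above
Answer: c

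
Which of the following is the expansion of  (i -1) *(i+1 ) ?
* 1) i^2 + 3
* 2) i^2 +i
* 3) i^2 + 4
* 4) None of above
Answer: 4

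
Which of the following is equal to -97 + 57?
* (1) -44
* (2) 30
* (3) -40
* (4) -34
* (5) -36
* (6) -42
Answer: 3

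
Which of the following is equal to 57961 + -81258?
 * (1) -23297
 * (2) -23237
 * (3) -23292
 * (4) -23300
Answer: 1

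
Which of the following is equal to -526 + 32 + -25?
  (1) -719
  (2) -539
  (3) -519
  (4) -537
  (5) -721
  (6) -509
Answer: 3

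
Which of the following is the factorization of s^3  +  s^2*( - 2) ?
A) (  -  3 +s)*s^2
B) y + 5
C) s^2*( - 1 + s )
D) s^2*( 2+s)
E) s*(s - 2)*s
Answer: E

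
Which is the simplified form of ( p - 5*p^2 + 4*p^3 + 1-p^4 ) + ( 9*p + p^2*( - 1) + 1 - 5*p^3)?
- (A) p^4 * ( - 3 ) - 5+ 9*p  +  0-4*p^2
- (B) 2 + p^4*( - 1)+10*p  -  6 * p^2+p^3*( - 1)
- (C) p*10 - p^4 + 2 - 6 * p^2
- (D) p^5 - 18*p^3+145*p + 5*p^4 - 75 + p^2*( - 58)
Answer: B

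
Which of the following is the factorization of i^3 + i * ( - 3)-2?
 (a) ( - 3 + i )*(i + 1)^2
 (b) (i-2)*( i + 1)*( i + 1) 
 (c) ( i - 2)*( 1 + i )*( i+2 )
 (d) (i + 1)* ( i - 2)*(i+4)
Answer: b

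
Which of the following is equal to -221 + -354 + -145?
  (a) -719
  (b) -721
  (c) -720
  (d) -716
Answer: c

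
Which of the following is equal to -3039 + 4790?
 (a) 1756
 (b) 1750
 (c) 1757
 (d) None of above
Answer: d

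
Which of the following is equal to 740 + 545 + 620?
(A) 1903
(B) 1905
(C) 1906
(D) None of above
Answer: B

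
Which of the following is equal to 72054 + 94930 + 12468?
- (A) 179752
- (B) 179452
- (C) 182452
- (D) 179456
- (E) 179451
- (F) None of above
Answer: B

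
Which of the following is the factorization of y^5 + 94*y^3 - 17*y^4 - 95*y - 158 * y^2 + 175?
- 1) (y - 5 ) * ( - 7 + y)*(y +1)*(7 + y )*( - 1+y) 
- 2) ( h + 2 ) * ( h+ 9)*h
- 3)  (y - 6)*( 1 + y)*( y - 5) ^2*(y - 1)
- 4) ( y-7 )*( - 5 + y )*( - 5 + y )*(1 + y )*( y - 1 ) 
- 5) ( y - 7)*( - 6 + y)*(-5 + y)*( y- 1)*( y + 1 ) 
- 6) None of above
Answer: 4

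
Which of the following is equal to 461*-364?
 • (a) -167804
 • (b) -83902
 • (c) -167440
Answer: a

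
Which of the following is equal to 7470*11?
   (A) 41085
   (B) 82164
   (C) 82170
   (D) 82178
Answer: C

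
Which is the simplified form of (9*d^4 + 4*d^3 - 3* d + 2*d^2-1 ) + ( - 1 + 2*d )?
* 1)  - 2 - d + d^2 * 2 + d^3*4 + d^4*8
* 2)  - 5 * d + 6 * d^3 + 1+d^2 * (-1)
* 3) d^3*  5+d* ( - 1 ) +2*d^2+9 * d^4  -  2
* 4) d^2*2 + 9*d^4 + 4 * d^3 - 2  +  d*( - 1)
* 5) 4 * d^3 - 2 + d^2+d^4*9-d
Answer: 4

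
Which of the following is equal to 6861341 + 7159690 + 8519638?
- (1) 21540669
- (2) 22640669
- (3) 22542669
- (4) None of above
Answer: 4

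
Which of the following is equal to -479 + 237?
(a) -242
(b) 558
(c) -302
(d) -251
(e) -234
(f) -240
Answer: a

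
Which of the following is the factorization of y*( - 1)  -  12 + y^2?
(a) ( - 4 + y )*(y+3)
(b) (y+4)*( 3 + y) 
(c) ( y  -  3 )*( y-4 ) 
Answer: a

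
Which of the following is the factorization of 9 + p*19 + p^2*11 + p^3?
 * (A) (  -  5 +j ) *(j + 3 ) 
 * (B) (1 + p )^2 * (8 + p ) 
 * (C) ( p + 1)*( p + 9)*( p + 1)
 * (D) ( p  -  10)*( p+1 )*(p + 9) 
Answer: C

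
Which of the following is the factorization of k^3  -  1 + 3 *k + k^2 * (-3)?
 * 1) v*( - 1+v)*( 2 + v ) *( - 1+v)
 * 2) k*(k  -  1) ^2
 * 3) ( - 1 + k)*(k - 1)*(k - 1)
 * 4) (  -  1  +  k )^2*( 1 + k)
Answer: 3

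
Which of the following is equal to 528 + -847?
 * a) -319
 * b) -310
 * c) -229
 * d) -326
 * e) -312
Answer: a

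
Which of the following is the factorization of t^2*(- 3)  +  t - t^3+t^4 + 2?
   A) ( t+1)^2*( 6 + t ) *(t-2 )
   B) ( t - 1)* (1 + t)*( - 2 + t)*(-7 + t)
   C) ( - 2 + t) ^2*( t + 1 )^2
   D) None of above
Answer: D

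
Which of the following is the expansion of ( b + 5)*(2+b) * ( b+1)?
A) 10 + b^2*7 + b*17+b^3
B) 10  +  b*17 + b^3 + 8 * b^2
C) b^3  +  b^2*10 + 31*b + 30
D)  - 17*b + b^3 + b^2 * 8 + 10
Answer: B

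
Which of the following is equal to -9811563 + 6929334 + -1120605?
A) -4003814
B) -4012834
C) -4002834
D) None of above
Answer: C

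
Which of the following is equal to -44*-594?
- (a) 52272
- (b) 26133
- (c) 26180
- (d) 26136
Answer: d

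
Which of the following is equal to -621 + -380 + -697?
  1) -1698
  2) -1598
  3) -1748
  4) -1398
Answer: 1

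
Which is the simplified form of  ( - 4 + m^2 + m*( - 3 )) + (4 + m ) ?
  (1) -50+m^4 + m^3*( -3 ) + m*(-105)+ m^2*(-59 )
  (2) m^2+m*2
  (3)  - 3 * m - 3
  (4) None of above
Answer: 4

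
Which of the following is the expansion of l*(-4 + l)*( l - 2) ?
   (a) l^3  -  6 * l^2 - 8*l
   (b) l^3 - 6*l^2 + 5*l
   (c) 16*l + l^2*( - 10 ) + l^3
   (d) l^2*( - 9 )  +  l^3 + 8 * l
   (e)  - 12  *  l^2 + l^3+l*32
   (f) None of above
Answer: f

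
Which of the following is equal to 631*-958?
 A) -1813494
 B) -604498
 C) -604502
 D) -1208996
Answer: B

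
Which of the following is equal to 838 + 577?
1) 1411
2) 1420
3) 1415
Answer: 3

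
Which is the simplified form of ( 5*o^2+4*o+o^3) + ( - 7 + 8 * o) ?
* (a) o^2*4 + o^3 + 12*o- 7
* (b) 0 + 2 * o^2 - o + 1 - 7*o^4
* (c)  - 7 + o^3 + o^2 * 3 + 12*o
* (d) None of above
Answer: d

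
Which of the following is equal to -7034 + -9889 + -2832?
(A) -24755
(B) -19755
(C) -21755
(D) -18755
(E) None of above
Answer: B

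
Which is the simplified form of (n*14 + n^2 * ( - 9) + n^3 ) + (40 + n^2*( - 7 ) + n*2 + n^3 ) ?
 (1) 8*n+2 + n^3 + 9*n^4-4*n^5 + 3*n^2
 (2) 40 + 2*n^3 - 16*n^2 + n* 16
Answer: 2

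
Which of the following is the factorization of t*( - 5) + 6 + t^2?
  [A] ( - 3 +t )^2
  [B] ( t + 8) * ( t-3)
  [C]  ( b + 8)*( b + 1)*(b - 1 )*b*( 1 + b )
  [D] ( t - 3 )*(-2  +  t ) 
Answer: D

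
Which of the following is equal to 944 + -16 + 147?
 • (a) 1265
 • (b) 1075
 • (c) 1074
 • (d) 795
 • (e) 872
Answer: b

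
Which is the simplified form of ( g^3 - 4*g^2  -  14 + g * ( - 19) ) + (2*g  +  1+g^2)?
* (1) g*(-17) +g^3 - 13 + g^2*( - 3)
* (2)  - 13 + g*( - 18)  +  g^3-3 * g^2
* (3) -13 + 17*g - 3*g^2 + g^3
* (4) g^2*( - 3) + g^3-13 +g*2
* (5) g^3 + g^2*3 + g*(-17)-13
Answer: 1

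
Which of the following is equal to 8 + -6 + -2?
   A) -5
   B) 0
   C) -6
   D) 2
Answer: B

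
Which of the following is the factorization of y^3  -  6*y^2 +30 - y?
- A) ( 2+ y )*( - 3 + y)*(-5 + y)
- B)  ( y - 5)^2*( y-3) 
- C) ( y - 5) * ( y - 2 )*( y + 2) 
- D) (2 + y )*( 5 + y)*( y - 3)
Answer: A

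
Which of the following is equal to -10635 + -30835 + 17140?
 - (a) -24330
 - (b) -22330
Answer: a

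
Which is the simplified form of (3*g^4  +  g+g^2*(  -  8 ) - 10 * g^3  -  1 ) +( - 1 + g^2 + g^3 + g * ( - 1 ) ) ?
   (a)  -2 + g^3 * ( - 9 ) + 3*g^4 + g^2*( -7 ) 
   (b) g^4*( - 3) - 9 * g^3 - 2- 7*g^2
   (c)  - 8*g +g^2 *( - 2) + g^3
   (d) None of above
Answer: a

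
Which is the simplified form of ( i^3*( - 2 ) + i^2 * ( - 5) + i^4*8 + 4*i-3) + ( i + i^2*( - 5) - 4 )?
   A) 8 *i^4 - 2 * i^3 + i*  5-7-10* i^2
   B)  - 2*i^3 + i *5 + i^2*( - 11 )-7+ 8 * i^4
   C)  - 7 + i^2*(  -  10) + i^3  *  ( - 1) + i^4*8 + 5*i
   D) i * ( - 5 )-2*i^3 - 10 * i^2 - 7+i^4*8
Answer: A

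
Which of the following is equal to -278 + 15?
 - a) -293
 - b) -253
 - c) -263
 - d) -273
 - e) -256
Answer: c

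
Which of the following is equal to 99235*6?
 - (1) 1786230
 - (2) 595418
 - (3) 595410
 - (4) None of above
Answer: 3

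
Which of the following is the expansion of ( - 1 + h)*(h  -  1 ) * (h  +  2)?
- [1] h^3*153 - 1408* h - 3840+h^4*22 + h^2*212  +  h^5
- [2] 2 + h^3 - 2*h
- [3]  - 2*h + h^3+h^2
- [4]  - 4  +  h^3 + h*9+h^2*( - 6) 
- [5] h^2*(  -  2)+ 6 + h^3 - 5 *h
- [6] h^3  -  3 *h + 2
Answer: 6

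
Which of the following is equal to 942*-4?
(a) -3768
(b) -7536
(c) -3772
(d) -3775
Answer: a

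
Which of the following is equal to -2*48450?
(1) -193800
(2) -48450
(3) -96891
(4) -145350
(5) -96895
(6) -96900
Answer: 6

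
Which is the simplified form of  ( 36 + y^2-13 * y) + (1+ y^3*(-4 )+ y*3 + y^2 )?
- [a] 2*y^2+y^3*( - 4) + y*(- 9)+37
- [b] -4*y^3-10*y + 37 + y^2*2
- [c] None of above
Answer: b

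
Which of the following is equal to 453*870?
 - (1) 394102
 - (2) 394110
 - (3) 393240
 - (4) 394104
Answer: 2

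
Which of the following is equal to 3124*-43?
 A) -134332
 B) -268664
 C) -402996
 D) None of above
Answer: A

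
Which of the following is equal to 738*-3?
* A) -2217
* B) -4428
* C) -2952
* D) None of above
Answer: D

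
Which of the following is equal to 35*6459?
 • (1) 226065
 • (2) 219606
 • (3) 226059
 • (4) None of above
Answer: 1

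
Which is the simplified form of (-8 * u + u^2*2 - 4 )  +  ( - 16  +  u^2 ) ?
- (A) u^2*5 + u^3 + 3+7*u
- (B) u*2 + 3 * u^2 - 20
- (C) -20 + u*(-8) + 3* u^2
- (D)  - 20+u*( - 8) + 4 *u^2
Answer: C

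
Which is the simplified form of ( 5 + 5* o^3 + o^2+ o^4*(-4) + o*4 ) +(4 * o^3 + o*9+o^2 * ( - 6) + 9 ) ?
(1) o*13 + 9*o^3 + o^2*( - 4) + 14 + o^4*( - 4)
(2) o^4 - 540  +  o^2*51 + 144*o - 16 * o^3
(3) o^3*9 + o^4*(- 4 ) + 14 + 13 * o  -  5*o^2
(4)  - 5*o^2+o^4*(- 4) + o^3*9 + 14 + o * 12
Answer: 3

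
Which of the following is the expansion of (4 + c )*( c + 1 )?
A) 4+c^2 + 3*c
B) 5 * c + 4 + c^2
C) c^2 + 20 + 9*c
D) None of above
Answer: B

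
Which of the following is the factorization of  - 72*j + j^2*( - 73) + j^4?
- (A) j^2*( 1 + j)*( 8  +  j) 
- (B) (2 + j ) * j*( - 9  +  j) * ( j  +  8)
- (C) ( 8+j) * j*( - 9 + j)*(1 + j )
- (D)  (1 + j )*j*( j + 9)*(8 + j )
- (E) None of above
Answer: C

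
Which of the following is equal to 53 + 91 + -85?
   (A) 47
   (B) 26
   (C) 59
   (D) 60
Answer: C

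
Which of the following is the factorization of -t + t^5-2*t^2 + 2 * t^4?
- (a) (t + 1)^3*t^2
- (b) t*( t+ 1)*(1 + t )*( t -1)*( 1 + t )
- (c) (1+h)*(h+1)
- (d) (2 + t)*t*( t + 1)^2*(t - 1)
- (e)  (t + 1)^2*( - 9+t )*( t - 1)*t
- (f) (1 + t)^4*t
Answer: b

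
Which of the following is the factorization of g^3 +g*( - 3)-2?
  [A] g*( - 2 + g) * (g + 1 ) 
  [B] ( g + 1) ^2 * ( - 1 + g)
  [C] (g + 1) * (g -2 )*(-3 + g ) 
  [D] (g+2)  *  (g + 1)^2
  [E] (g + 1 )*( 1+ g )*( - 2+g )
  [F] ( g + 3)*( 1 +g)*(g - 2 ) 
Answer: E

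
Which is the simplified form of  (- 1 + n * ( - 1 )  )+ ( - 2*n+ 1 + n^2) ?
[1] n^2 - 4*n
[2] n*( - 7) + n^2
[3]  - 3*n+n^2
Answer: 3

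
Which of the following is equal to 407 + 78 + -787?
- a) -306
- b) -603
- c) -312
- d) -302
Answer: d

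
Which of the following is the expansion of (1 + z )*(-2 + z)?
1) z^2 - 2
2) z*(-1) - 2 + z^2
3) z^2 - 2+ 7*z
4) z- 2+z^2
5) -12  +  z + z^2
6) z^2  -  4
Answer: 2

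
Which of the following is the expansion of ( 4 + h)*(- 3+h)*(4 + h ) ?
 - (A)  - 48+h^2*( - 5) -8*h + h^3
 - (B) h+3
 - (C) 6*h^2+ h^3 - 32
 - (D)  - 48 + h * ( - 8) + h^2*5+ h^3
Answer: D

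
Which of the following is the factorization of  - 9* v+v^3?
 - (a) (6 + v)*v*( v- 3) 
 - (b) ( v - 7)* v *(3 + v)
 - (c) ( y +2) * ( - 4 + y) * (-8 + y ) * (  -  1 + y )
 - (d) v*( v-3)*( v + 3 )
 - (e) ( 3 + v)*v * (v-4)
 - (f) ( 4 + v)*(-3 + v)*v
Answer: d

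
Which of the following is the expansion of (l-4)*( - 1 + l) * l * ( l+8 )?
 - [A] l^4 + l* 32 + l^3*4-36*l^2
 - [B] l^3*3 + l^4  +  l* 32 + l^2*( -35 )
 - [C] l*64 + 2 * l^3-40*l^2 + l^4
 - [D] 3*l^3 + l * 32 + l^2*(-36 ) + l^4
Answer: D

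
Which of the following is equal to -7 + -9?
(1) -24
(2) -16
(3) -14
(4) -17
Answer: 2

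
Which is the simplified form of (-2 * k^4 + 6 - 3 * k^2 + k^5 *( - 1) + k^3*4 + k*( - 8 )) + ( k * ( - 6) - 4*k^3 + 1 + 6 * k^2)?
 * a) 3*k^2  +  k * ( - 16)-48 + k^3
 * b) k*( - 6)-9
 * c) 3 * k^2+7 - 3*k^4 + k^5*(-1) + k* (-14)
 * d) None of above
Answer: d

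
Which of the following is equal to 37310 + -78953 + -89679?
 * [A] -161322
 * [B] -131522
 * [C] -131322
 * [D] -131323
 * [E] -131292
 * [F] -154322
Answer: C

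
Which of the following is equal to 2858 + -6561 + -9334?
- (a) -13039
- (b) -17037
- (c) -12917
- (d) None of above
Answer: d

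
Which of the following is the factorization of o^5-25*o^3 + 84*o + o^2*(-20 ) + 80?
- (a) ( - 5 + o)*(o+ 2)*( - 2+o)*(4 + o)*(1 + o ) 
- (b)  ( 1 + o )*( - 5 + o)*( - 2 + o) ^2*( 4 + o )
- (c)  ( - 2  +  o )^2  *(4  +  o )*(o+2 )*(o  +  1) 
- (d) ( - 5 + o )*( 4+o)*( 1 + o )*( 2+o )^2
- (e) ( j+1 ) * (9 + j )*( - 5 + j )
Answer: a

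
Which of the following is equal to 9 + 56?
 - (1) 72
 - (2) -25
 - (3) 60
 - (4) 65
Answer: 4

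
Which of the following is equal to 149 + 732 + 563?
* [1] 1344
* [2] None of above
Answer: 2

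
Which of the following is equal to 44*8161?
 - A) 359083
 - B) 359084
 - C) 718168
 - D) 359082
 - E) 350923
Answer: B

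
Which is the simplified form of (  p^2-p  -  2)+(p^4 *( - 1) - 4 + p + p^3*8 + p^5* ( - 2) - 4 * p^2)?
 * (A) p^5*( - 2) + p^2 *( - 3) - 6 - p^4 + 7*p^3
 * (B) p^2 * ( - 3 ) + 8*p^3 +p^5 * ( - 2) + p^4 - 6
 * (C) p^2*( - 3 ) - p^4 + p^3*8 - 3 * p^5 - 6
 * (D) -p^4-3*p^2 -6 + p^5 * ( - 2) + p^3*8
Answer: D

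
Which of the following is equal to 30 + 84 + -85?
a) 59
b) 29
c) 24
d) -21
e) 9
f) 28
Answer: b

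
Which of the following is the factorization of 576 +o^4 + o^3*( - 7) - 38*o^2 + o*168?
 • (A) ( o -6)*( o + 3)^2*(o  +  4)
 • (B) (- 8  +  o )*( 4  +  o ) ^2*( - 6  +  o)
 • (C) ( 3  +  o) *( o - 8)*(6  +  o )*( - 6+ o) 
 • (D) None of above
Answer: D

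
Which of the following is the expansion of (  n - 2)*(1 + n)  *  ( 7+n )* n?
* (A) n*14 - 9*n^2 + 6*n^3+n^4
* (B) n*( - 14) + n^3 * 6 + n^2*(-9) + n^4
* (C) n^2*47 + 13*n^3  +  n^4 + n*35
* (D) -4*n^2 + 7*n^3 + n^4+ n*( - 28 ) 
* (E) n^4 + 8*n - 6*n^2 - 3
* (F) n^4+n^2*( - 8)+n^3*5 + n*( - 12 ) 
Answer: B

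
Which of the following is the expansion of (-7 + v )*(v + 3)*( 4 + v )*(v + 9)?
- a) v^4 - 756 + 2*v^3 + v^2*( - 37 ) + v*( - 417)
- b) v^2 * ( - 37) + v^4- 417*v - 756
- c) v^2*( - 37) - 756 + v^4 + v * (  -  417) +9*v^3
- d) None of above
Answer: c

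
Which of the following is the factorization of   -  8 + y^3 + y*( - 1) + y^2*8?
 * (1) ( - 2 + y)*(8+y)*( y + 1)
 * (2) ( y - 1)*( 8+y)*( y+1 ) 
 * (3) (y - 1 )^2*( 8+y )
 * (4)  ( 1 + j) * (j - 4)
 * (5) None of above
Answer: 2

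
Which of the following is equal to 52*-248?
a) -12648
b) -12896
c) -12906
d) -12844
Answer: b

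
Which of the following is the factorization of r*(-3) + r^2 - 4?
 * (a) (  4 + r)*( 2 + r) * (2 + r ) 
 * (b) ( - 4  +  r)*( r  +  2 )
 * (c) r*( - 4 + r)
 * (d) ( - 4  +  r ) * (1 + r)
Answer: d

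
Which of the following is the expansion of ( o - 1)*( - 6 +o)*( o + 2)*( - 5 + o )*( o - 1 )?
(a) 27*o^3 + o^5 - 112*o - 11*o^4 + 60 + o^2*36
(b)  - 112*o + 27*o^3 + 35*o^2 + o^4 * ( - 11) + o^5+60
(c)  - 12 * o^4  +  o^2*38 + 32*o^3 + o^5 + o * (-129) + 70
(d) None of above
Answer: b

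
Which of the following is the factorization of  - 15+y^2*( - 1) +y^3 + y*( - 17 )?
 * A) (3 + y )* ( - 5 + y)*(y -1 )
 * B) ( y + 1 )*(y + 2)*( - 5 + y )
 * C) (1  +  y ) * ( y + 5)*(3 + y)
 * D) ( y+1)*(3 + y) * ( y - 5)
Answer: D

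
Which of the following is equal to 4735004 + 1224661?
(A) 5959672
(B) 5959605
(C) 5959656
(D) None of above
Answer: D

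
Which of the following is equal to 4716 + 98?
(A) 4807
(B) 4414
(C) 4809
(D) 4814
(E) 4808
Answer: D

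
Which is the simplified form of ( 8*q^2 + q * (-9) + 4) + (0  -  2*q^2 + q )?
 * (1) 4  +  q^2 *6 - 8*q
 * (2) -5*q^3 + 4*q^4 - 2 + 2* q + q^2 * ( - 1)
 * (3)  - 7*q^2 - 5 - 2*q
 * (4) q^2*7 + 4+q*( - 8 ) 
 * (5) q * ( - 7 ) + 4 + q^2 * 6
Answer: 1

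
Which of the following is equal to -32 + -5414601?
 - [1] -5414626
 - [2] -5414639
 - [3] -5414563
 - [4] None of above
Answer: 4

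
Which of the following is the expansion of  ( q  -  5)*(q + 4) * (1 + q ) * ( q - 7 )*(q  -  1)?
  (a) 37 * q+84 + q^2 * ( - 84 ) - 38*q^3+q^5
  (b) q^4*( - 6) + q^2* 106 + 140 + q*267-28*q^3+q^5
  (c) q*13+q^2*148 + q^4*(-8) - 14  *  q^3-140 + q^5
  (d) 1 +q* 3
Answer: c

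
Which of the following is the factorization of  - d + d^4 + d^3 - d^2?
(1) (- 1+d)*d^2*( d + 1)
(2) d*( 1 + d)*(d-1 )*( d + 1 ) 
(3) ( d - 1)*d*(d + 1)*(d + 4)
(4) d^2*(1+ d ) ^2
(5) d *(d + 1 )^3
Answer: 2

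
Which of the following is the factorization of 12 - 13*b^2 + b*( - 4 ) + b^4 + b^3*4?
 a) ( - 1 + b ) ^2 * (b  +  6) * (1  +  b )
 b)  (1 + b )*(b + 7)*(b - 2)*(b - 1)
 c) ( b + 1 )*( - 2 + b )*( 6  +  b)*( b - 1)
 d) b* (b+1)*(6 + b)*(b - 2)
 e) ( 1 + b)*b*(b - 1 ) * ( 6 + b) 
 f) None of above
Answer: c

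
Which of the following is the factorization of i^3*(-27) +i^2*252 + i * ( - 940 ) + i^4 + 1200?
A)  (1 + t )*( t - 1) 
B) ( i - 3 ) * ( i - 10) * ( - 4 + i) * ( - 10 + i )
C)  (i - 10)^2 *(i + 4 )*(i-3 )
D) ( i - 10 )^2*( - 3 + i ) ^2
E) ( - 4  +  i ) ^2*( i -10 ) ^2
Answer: B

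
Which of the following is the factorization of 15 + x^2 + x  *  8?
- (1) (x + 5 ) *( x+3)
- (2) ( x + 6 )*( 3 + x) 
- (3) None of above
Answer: 1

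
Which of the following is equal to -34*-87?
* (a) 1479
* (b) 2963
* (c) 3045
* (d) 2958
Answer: d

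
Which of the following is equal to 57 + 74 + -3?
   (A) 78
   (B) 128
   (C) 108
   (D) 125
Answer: B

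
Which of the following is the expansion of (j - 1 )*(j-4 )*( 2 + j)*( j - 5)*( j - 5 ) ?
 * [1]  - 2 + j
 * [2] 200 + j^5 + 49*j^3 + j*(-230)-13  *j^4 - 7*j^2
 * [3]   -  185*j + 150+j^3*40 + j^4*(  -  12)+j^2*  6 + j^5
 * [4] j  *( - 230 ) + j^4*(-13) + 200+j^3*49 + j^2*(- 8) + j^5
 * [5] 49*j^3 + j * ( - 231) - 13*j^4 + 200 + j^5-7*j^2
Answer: 2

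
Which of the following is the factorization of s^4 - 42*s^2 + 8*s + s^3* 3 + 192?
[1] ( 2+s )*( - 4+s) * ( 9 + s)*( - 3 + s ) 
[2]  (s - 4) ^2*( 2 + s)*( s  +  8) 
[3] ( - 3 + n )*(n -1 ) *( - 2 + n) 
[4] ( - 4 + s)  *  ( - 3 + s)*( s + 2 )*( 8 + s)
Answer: 4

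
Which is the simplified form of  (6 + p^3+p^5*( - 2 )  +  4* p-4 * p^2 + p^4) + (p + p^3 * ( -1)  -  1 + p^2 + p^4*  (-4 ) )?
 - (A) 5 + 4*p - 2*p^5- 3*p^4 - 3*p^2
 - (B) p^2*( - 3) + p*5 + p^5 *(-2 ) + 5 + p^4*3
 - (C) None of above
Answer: C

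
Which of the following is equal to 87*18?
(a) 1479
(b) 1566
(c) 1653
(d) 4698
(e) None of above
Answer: b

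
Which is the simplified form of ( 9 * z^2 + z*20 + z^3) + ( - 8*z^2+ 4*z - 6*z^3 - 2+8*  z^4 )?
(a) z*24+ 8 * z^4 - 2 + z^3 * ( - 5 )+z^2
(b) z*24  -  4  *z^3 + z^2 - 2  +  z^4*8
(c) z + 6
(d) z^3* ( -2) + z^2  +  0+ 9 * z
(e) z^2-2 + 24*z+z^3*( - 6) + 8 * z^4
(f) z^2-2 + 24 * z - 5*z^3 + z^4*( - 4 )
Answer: a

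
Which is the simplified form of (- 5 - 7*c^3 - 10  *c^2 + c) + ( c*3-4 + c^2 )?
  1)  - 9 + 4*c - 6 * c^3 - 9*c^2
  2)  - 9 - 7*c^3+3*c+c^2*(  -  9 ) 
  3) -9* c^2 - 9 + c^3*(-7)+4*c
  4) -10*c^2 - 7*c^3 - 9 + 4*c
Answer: 3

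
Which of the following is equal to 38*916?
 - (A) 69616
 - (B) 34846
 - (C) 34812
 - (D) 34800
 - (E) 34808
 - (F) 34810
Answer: E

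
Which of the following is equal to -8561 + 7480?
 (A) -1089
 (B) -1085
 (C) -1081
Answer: C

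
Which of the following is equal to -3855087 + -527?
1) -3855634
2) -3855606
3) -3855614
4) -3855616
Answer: 3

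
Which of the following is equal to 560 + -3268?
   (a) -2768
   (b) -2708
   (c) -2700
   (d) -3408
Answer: b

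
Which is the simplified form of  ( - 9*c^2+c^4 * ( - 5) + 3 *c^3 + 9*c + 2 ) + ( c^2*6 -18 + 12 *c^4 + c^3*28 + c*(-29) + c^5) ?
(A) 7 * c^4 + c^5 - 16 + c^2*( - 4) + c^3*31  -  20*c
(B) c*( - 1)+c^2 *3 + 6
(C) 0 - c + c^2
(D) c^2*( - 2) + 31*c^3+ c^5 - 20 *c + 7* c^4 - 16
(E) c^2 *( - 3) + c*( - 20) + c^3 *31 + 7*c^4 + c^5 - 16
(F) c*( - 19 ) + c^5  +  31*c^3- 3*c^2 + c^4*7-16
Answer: E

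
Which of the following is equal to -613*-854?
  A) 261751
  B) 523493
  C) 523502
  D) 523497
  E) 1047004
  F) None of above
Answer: C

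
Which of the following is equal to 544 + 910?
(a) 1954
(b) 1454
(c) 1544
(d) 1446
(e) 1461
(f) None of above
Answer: b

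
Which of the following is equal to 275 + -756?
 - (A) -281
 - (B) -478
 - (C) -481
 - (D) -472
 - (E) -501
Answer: C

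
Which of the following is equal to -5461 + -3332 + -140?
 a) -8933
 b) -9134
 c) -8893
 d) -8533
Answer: a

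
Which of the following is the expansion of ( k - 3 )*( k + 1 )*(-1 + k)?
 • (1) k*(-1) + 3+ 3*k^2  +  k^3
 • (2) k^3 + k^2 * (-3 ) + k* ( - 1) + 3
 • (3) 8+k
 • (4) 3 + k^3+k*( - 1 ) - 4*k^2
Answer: 2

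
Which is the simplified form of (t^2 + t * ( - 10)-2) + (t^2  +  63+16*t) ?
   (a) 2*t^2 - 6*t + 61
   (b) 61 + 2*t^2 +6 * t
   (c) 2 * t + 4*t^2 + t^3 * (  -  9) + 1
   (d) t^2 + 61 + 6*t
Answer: b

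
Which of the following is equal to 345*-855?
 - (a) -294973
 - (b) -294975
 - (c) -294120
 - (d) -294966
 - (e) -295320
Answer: b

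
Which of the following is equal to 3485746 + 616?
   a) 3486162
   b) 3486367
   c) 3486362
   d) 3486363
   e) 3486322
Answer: c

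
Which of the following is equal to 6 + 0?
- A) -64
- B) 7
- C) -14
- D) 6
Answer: D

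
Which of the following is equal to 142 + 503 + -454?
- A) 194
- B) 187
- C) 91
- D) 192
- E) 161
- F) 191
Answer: F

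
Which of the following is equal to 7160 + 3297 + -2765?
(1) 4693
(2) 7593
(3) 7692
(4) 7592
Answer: 3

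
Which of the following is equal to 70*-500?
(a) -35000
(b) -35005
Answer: a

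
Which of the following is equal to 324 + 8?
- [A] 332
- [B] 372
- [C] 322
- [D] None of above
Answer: A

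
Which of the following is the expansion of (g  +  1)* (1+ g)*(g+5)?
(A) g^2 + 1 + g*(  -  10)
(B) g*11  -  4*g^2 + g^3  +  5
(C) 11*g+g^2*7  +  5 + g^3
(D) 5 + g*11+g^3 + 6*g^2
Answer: C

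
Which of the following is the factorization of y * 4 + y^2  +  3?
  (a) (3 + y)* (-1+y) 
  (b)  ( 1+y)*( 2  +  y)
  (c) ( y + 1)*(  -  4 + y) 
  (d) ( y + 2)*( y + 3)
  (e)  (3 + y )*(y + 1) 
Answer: e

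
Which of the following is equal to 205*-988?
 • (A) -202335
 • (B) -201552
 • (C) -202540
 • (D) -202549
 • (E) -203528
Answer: C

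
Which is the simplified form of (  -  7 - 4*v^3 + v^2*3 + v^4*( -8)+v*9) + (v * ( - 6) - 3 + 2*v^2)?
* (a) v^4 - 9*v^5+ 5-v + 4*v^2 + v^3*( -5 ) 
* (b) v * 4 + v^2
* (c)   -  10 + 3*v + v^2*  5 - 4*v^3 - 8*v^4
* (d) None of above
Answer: c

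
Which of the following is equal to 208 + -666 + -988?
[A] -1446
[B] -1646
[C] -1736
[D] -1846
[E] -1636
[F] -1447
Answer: A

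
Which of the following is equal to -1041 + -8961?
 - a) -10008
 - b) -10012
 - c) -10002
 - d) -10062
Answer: c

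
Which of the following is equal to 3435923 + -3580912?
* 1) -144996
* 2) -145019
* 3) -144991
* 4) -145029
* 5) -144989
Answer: 5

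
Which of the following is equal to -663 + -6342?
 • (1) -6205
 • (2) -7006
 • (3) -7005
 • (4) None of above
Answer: 3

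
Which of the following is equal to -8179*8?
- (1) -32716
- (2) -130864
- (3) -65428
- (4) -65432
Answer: 4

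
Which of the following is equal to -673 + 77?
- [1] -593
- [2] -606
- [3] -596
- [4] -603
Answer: 3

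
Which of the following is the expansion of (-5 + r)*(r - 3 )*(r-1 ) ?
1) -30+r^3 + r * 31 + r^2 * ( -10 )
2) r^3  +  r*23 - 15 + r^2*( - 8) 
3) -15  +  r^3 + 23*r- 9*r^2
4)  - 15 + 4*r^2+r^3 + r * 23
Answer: 3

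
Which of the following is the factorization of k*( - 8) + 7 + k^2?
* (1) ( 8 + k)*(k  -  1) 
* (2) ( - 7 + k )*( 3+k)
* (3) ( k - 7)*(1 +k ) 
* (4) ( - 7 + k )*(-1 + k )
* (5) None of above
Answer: 4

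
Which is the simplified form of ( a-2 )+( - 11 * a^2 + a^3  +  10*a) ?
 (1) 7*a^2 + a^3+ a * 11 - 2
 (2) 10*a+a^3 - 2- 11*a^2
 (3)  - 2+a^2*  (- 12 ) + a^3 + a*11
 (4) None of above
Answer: 4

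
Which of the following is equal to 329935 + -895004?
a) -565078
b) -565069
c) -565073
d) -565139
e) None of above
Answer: b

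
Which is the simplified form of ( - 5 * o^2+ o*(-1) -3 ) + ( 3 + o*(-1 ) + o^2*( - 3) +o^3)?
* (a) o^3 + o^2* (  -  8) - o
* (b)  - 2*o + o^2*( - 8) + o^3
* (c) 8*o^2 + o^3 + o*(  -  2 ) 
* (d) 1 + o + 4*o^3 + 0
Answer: b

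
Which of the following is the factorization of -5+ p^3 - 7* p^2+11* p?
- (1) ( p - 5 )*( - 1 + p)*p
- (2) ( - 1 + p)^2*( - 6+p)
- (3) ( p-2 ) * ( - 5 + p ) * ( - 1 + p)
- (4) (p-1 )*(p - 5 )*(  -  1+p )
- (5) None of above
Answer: 4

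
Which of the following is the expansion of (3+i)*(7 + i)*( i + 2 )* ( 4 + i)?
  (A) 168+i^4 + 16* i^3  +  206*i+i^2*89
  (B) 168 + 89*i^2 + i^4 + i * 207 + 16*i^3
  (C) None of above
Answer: A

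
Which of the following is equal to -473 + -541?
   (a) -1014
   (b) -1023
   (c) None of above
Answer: a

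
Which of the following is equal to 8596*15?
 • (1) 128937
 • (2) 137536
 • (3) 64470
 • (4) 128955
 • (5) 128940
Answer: 5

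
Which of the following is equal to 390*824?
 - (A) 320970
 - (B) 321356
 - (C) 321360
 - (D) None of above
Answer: C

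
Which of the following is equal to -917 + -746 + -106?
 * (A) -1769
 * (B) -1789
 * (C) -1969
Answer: A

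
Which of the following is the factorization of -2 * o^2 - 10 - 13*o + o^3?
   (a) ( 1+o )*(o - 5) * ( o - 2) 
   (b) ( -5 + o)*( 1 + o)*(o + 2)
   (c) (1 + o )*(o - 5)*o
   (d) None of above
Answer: b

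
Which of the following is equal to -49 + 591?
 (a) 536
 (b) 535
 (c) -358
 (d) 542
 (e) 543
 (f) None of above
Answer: d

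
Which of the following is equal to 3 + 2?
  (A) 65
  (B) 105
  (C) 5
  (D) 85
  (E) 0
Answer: C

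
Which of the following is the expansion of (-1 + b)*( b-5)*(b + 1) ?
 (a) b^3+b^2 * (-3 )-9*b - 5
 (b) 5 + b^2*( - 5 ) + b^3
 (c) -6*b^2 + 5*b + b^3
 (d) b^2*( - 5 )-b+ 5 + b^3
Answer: d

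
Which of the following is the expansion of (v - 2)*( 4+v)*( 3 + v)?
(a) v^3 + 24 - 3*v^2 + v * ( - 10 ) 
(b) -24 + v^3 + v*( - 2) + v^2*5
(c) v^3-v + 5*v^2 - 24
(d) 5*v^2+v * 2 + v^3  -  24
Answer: b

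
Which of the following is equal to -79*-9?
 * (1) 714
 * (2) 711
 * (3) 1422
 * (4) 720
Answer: 2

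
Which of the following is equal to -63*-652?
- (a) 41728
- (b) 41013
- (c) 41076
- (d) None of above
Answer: c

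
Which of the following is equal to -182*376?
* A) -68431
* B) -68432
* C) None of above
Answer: B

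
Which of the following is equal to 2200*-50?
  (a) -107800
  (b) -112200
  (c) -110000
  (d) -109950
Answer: c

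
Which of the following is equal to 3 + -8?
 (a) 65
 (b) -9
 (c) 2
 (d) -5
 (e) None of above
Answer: d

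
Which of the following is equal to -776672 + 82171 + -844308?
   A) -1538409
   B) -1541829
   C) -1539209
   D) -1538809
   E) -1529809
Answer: D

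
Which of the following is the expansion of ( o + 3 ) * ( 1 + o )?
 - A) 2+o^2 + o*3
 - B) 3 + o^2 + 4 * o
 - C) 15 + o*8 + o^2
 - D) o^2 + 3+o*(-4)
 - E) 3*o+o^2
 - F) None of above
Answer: B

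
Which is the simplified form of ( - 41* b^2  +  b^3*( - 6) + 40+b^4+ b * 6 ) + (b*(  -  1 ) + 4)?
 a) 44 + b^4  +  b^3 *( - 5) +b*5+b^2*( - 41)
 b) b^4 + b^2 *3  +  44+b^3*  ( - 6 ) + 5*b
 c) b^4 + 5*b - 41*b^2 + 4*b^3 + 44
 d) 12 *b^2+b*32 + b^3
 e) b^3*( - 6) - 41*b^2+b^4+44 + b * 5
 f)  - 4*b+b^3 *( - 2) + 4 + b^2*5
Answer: e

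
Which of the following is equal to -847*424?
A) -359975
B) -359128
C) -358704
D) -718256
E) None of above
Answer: B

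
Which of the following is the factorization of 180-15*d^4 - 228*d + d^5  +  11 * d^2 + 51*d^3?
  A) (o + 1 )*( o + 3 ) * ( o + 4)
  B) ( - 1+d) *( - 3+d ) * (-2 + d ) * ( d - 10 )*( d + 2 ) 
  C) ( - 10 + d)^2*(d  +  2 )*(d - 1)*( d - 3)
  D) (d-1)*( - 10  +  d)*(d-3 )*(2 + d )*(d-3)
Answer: D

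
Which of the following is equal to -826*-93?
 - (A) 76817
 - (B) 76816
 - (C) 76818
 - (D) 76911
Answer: C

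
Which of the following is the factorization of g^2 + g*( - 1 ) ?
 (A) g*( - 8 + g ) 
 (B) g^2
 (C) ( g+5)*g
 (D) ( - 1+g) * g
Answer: D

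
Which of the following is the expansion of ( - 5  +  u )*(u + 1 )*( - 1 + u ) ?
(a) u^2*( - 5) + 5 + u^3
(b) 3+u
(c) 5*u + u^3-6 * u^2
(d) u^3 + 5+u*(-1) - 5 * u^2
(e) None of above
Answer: d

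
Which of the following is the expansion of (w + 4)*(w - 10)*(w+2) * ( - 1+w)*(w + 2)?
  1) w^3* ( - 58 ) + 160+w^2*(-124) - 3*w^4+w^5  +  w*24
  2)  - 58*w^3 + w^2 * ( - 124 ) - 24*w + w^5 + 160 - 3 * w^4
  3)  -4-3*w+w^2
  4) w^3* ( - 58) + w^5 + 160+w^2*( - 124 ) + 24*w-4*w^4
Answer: 1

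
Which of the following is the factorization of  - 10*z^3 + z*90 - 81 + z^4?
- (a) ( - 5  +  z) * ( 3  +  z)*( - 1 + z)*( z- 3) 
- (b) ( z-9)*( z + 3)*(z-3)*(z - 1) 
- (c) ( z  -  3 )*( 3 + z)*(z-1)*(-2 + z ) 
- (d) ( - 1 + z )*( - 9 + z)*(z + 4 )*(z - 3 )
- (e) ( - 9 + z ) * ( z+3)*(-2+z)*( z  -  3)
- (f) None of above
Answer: b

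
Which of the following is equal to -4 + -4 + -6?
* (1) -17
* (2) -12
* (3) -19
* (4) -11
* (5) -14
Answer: 5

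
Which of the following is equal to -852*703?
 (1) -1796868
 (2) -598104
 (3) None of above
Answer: 3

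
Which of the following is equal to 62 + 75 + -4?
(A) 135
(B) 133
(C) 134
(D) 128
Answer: B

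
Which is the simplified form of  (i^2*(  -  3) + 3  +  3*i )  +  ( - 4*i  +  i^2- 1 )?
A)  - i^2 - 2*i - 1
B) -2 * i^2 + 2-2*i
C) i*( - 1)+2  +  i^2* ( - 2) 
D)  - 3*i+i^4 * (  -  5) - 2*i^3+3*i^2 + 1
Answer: C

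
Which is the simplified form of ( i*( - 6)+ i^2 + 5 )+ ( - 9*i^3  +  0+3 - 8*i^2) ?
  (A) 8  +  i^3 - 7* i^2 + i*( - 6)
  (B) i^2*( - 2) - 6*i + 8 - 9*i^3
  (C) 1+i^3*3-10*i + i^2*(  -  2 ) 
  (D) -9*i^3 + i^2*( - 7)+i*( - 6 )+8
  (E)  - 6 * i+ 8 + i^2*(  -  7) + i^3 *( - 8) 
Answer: D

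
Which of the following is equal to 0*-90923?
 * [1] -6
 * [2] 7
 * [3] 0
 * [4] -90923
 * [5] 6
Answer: 3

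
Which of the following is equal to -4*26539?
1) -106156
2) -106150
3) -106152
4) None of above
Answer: 1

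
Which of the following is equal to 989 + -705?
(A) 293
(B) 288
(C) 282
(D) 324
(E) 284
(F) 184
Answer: E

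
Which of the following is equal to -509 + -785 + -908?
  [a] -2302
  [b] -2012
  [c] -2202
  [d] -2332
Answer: c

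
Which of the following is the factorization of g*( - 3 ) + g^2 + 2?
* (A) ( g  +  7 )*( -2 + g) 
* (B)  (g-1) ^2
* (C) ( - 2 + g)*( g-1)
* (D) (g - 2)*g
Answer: C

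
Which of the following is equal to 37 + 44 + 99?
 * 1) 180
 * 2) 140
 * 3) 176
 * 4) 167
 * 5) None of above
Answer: 1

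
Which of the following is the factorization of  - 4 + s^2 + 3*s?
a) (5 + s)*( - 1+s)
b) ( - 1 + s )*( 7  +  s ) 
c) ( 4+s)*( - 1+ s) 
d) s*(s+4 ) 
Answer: c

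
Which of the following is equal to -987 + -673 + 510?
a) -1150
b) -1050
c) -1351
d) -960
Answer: a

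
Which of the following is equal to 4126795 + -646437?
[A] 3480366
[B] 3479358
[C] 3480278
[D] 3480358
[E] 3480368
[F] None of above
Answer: D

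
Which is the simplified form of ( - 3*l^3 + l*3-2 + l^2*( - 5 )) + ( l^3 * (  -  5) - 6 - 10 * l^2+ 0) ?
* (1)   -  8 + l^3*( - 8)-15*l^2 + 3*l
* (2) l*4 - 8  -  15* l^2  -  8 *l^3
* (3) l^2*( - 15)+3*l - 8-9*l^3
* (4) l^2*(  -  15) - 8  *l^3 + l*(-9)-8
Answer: 1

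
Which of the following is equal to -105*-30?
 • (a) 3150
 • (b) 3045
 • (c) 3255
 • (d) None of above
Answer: a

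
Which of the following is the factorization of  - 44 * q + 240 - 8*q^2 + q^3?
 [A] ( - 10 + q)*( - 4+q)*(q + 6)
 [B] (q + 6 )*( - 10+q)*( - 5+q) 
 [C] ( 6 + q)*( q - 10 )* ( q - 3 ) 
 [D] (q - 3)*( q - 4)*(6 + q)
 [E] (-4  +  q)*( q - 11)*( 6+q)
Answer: A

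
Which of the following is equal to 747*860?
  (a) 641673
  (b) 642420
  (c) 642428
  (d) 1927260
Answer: b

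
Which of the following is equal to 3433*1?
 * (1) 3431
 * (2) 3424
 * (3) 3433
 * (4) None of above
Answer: 3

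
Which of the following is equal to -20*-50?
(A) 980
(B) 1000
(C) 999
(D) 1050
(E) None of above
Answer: B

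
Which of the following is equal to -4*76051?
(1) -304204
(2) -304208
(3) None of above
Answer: 1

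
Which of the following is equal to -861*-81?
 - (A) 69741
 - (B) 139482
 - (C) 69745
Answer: A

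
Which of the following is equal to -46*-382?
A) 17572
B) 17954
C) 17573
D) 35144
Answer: A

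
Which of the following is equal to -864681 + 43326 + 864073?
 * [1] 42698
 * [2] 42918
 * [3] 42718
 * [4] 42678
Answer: 3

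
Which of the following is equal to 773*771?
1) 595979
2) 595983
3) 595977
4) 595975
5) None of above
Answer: 2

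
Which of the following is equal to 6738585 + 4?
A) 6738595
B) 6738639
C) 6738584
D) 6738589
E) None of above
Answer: D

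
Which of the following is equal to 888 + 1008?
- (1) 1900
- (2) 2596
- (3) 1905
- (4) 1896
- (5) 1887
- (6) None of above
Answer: 4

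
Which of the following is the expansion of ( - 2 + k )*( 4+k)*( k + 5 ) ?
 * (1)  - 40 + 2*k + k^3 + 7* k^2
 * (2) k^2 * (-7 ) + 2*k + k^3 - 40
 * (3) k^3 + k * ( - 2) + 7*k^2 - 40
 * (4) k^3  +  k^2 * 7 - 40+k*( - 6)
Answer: 1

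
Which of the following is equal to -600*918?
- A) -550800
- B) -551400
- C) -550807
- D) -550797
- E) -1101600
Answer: A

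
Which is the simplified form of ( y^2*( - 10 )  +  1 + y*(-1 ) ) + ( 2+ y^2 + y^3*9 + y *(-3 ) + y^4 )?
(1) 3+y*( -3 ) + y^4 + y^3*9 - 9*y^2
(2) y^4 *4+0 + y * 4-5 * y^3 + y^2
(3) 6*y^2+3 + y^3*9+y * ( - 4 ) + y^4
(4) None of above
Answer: 4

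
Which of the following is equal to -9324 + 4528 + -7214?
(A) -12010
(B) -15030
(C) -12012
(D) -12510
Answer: A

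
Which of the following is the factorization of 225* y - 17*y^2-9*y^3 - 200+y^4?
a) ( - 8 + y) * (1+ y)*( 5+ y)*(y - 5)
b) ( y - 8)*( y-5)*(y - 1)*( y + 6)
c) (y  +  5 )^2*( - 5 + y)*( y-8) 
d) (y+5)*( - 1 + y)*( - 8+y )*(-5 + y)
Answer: d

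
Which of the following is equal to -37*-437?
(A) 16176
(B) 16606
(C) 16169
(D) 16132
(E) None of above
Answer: C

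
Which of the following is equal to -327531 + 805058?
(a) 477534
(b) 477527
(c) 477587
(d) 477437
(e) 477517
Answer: b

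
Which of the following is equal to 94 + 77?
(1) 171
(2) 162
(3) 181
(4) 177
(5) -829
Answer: 1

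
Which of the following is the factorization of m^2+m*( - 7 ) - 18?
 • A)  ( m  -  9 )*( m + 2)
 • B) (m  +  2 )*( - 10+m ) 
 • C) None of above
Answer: A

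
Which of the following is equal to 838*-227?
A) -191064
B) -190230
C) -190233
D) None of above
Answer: D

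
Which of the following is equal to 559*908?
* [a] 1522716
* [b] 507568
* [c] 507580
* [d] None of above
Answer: d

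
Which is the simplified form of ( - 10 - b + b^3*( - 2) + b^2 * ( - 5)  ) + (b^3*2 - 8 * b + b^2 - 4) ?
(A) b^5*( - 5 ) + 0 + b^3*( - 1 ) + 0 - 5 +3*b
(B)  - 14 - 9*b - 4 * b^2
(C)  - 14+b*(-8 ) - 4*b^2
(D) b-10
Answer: B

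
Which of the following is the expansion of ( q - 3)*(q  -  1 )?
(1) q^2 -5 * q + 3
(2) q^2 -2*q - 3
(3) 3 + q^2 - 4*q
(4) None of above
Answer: 3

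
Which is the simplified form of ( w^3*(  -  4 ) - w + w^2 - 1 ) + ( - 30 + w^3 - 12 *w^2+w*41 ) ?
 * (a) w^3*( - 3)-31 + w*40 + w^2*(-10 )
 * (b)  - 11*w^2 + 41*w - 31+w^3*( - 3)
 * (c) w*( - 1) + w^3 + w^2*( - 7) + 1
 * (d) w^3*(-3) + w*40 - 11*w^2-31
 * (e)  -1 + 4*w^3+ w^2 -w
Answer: d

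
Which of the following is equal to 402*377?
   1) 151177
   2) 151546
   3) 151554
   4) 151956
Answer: 3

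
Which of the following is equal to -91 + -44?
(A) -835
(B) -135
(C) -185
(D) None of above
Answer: B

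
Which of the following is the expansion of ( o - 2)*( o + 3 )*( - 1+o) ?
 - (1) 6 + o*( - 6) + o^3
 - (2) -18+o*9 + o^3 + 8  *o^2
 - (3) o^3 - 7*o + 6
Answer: 3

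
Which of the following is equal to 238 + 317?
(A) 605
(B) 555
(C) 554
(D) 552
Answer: B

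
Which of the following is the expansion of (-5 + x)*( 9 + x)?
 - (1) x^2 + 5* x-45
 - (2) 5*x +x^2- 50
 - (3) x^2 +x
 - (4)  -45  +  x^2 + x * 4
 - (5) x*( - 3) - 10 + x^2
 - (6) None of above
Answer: 4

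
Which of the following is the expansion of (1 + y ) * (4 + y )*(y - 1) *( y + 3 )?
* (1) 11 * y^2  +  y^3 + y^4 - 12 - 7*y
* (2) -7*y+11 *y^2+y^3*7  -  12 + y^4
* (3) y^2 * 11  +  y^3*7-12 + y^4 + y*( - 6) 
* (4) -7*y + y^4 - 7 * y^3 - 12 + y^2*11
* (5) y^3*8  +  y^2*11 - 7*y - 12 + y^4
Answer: 2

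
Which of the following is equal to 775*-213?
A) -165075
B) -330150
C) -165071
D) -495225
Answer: A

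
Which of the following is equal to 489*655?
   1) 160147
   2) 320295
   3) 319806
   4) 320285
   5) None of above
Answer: 2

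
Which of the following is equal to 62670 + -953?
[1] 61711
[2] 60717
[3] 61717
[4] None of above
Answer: 3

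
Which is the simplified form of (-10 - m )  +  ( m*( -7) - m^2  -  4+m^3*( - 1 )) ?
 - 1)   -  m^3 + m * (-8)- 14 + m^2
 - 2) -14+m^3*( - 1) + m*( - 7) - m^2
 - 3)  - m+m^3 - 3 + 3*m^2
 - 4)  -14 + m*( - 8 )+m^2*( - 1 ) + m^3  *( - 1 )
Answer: 4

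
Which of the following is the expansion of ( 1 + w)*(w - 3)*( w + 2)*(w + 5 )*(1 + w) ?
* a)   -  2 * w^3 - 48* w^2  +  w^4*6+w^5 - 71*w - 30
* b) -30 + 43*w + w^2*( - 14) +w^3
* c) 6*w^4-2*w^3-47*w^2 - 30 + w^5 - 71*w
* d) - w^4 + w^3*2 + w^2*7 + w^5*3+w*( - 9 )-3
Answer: a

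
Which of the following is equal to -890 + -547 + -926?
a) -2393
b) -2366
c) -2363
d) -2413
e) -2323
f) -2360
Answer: c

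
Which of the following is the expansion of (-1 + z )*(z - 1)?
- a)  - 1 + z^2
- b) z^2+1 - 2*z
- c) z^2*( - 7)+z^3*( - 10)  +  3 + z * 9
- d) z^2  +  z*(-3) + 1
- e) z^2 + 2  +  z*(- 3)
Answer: b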